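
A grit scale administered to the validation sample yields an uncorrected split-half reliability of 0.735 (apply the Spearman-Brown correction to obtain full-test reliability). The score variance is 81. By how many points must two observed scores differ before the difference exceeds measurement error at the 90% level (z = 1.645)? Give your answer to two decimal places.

8.18

SD = √81 = 9.00000
Spearman-Brown: r = 2(0.735) / (1 + 0.735) = 1.47000 / 1.73500 ≃ 0.84726
The standard error of measurement is 9.00000*√(1 − 0.84726) ≃ 9.00000*0.39082 ≃ 3.51735.
Standard error of the difference = 3.51735·√2 ≃ 4.97429
Minimum reliable difference = 1.645 * SE_diff ≃ 1.645 * 4.97429 ≃ 8.18270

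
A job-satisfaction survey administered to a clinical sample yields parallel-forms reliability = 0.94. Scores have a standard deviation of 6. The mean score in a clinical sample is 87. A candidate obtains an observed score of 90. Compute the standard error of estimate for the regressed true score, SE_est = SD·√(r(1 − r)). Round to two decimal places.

SE_est = SD * √(r(1 − r)) = 6.0000 * √0.0564 ≈ 6.0000 * 0.2375 ≈ 1.4249

1.42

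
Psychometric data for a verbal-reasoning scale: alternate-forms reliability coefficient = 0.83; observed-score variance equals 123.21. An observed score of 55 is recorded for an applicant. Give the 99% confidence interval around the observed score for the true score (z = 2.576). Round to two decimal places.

[43.21, 66.79]

SD = √123.21 = 11.100
SEM = 11.100 × √(1 − 0.830) = 11.100 × √0.170 ≈ 11.100 × 0.412 ≈ 4.577
2.576 × SEM ≈ 11.789
Interval: (43.211, 66.789)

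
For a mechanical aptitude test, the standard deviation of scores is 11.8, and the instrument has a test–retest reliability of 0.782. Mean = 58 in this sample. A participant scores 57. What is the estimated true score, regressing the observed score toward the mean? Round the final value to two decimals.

57.22

T̂ = r·X + (1 − r)·M = 0.782·57 + 0.218·58 = 44.574 + 12.644 ≈ 57.218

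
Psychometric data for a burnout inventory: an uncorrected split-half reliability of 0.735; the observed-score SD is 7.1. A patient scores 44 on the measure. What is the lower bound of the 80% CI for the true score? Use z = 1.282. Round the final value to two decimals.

40.44

Spearman-Brown: r = 2(0.735) / (1 + 0.735) = 1.470 / 1.735 ≃ 0.847
SEM = 7.100 · √(1 − 0.847) = 7.100 · √0.153 ≃ 7.100 · 0.391 ≃ 2.775
Margin = 1.282 · 2.775 ≃ 3.557
Lower limit = 44 − 3.557 ≃ 40.443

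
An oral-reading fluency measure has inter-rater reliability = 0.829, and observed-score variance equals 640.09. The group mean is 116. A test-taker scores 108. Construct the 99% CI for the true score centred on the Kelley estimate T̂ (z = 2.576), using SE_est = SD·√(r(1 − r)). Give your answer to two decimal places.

[84.83, 133.91]

SD = √640.09 ≃ 25.300
T̂ = 0.829(108) + 0.171(116) ≃ 109.368
SE_est = SD * √(r(1 − r)) = 25.300 * √0.142 ≃ 25.300 * 0.377 ≃ 9.526
99% CI: 109.368 ± 24.538 ≃ (84.830, 133.906)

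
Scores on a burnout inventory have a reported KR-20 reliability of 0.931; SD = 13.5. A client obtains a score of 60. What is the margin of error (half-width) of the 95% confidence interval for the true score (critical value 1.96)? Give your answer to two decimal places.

The standard error of measurement is 13.5000*√(1 − 0.9310) ≈ 13.5000*0.2627 ≈ 3.5462.
Half-width = 1.96*3.5462 ≈ 6.9505

6.95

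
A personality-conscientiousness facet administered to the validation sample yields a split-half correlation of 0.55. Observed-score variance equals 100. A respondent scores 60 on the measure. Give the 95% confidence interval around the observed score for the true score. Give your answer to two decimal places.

[49.44, 70.56]

SD = √100 ≃ 10.000
r_full = 2·0.55 / (1 + 0.55) ≃ 0.710
SEM = 10.000 * √(1 − 0.710) = 10.000 * √0.290 ≃ 10.000 * 0.539 ≃ 5.388
Margin = 1.96 * 5.388 ≃ 10.561
Interval: (49.439, 70.561)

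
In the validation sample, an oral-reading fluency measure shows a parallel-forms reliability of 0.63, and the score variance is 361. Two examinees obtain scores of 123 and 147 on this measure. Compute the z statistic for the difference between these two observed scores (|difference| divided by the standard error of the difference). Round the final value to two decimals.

SD = √361 ≈ 19.000
SEM = 19.000·√(1 − 0.630) ≈ 11.557
SE_diff = √2 · SEM ≈ 16.344
z = 24 / 16.344 ≈ 1.468

1.47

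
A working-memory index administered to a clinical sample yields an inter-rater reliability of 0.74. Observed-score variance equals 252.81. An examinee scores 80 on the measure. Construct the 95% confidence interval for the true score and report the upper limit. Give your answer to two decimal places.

SD = √252.81 ≈ 15.900
SEM = 15.900*√(1 − 0.740) ≈ 8.107
Half-width = 1.96*8.107 ≈ 15.891
Upper limit = 80 + 15.891 ≈ 95.891

95.89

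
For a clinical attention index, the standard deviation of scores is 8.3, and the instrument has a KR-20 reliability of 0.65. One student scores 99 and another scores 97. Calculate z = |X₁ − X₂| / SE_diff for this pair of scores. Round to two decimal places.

SEM = 8.3000 · √(1 − 0.6500) = 8.3000 · √0.3500 ≈ 8.3000 · 0.5916 ≈ 4.9103
SE_diff = SEM · √2 ≈ 4.9103 · 1.4142 ≈ 6.9443
z = 2 / 6.9443 ≈ 0.2880

0.29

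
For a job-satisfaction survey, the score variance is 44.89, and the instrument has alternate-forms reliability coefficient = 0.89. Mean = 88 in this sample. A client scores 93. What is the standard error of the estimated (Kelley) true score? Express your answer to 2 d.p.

2.10

σ = 44.89^(1/2) = 6.7000
SE_est = 6.7000·√(0.8900·0.1100) ≈ 2.0964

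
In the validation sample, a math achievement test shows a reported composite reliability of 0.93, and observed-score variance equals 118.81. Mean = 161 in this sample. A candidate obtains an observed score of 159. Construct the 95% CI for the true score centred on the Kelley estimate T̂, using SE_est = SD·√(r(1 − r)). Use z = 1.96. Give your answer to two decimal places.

σ = 118.81^(1/2) = 10.900
T̂ = 0.930(159) + 0.070(161) ≈ 159.140
SE_est = 10.900·√[r(1 − r)] ≈ 2.781
CI = 159.140 ± 1.96 * 2.781 → [153.689, 164.591]

[153.69, 164.59]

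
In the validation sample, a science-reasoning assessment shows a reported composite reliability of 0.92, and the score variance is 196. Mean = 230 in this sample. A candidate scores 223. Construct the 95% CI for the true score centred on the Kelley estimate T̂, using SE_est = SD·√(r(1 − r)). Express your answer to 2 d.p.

[216.12, 231.00]

SD = √196 ≈ 14.000
T̂ = 0.920(223) + 0.080(230) ≈ 223.560
SE_est = SD × √(r(1 − r)) = 14.000 × √0.074 ≈ 14.000 × 0.271 ≈ 3.798
95% CI: 223.560 ± 7.444 ≈ (216.116, 231.004)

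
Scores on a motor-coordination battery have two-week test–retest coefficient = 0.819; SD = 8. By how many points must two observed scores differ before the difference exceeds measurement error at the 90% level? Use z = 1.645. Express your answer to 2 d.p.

7.92

SEM = 8.0000 × √(1 − 0.8190) = 8.0000 × √0.1810 ≈ 8.0000 × 0.4254 ≈ 3.4035
SE_diff = SEM × √2 ≈ 3.4035 × 1.4142 ≈ 4.8133
Smallest detectable difference = 1.645×4.8133 ≈ 7.9179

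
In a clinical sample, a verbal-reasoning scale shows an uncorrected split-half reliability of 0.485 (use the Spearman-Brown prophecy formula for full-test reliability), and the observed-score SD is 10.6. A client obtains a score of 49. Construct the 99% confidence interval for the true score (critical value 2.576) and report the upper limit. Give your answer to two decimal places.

r_full = 2·0.485 / (1 + 0.485) ≈ 0.6532
SEM = 10.6000·√(1 − 0.6532) ≈ 6.2423
Half-width = 2.576·6.2423 ≈ 16.0802
Upper bound: 49 + 16.0802 = 65.0802

65.08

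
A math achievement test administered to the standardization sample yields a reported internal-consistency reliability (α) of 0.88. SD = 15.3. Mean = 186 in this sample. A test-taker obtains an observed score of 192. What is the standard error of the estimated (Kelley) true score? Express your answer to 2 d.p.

4.97

SE_est = SD × √(r(1 − r)) = 15.30000 × √0.10560 ≃ 15.30000 × 0.32496 ≃ 4.97191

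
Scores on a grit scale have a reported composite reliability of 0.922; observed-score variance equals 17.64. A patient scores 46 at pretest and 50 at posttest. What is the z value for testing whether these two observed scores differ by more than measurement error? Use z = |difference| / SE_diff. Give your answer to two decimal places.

SD = √17.64 ≈ 4.200
SEM = 4.200 · √(1 − 0.922) = 4.200 · √0.078 ≈ 4.200 · 0.279 ≈ 1.173
SE_diff = √2 · SEM ≈ 1.659
z = 4 / 1.659 ≈ 2.411

2.41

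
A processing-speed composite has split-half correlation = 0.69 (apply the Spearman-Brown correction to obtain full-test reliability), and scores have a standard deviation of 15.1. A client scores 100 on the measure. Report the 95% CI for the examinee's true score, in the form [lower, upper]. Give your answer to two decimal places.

[87.32, 112.68]

Full-length reliability (Spearman-Brown) = 2(0.69)/(1+0.69) ≈ 0.8166
SEM = 15.1000 × √(1 − 0.8166) = 15.1000 × √0.1834 ≈ 15.1000 × 0.4283 ≈ 6.4672
Half-width = 1.96×6.4672 ≈ 12.6757
95% CI: 100 ± 12.6757 = [87.3243, 112.6757]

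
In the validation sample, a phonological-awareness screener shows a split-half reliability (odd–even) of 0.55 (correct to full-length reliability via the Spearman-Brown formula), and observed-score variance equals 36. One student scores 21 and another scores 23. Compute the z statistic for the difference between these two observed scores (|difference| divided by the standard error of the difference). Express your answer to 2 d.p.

0.44

SD = √36 = 6.000
Spearman-Brown: r = 2(0.55) / (1 + 0.55) = 1.100 / 1.550 ≈ 0.710
SEM = 6.000 × √(1 − 0.710) = 6.000 × √0.290 ≈ 6.000 × 0.539 ≈ 3.233
Standard error of the difference = 3.233·√2 ≈ 4.572
z = |21 − 23| / 4.572 = 2 / 4.572 ≈ 0.437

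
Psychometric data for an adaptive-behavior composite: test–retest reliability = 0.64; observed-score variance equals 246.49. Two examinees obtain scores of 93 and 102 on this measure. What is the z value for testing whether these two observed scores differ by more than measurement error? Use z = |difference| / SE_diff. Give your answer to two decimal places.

0.68

σ = 246.49^(1/2) = 15.7000
SEM = 15.7000 · √(1 − 0.6400) = 15.7000 · √0.3600 ≈ 15.7000 · 0.6000 ≈ 9.4200
SE_diff = √2 · SEM ≈ 13.3219
z = |93 − 102| / 13.3219 = 9 / 13.3219 ≈ 0.6756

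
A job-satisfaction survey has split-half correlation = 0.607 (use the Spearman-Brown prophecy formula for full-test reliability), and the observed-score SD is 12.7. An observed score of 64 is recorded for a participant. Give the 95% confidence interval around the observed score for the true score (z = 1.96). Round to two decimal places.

[51.69, 76.31]

Full-length reliability (Spearman-Brown) = 2(0.607)/(1+0.607) ≈ 0.755
The standard error of measurement is 12.700·√(1 − 0.755) ≈ 12.700·0.495 ≈ 6.280.
Half-width = 1.96·6.280 ≈ 12.310
95% CI: 64 ± 12.310 = [51.690, 76.310]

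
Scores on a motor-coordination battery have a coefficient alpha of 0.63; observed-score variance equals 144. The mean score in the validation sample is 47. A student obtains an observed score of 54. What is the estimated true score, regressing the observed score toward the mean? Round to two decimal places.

51.41

T̂ = 0.630(54) + 0.370(47) ≃ 51.410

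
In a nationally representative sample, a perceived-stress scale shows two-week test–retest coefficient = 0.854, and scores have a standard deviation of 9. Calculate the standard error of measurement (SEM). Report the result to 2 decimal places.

3.44

SEM = 9.00000 × √(1 − 0.85400) = 9.00000 × √0.14600 ≈ 9.00000 × 0.38210 ≈ 3.43890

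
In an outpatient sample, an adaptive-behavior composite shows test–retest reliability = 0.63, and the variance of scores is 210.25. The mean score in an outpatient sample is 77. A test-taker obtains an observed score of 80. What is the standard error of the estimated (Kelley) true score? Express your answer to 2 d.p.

7.00

σ = 210.25^(1/2) = 14.5000
SE_est = SD · √(r(1 − r)) = 14.5000 · √0.2331 ≃ 14.5000 · 0.4828 ≃ 7.0007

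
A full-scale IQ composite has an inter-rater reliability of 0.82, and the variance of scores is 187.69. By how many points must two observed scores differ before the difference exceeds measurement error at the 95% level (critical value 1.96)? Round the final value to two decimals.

16.11

SD = √187.69 ≈ 13.700
The standard error of measurement is 13.700*√(1 − 0.820) ≈ 13.700*0.424 ≈ 5.812.
Standard error of the difference = 5.812·√2 ≈ 8.220
Smallest detectable difference = 1.96*8.220 ≈ 16.111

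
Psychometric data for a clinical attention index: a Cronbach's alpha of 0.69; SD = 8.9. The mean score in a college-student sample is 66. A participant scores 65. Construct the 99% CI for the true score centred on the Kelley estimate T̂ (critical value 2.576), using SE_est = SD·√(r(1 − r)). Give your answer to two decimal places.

T̂ = 0.69000(65) + 0.31000(66) ≈ 65.31000
SE_est = SD · √(r(1 − r)) = 8.90000 · √0.21390 ≈ 8.90000 · 0.46249 ≈ 4.11619
99% CI: 65.31000 ± 10.60331 ≈ (54.70669, 75.91331)

[54.71, 75.91]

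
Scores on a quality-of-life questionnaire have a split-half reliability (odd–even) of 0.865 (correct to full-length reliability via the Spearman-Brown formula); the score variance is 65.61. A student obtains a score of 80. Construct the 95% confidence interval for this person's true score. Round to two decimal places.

[75.73, 84.27]

SD = √65.61 ≃ 8.100
r_full = 2·0.865 / (1 + 0.865) ≃ 0.928
SEM = 8.100·√(1 − 0.928) ≃ 2.179
1.96 · SEM ≃ 4.271
95% CI: 80 ± 4.271 = [75.729, 84.271]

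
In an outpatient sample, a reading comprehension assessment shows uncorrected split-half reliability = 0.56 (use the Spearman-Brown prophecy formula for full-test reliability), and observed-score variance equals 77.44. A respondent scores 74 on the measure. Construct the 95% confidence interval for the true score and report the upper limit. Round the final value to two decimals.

SD = √77.44 ≈ 8.800
Full-length reliability (Spearman-Brown) = 2(0.56)/(1+0.56) ≈ 0.718
SEM = 8.800·√(1 − 0.718) ≈ 4.674
Half-width = 1.96·4.674 ≈ 9.160
Upper limit = 74 + 9.160 ≈ 83.160

83.16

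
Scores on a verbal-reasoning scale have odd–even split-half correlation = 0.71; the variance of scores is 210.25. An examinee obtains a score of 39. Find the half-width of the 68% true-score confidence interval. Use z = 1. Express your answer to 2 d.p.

5.97

σ = 210.25^(1/2) = 14.50000
Spearman-Brown: r = 2(0.71) / (1 + 0.71) = 1.42000 / 1.71000 ≈ 0.83041
The standard error of measurement is 14.50000*√(1 − 0.83041) ≈ 14.50000*0.41181 ≈ 5.97130.
1 * SEM ≈ 5.97130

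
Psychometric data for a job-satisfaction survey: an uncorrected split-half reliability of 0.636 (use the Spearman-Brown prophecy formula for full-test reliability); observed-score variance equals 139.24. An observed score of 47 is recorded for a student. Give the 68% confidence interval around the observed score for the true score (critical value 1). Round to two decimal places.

[41.43, 52.57]

SD = √139.24 ≈ 11.8000
Spearman-Brown: r = 2(0.636) / (1 + 0.636) = 1.2720 / 1.6360 ≈ 0.7775
SEM = 11.8000 × √(1 − 0.7775) = 11.8000 × √0.2225 ≈ 11.8000 × 0.4717 ≈ 5.5660
1 × SEM ≈ 5.5660
Interval: (41.4340, 52.5660)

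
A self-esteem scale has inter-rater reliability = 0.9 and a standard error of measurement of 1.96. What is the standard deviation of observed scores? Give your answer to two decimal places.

6.20

σ = SEM·(1 − r)^(−1/2) ≈ 1.96*3.1623 ≈ 6.1981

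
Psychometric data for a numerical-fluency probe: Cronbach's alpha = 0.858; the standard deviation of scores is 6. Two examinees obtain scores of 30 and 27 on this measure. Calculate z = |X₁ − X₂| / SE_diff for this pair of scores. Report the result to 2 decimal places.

SEM = 6.000 * √(1 − 0.858) = 6.000 * √0.142 ≈ 6.000 * 0.377 ≈ 2.261
SE_diff = √2 * SEM ≈ 3.197
z = 3 / 3.197 ≈ 0.938

0.94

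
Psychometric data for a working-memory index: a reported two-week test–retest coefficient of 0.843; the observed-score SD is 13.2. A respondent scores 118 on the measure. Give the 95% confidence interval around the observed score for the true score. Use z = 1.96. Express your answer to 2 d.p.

[107.75, 128.25]

SEM = 13.2000 * √(1 − 0.8430) = 13.2000 * √0.1570 ≃ 13.2000 * 0.3962 ≃ 5.2303
1.96 * SEM ≃ 10.2513
95% CI: 118 ± 10.2513 = [107.7487, 128.2513]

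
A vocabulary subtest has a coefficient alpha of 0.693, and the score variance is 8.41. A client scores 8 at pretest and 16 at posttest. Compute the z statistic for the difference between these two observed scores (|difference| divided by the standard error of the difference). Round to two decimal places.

SD = √8.41 ≃ 2.90000
SEM = 2.90000 * √(1 − 0.69300) = 2.90000 * √0.30700 ≃ 2.90000 * 0.55408 ≃ 1.60682
SE_diff = √2 * SEM ≃ 2.27239
z = 8 / 2.27239 ≃ 3.52053

3.52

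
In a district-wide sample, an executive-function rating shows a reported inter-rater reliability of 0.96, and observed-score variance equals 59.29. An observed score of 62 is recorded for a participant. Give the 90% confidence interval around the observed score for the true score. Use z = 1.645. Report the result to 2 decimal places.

σ = 59.29^(1/2) = 7.70000
SEM = 7.70000 × √(1 − 0.96000) = 7.70000 × √0.04000 ≈ 7.70000 × 0.20000 ≈ 1.54000
Half-width = 1.645×1.54000 ≈ 2.53330
Interval: (59.46670, 64.53330)

[59.47, 64.53]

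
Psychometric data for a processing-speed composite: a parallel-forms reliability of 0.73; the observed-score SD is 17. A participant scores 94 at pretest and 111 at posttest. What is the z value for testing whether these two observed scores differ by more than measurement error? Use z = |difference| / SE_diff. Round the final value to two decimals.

1.36

SEM = 17.0000 * √(1 − 0.7300) = 17.0000 * √0.2700 ≈ 17.0000 * 0.5196 ≈ 8.8335
SE_diff = SEM * √2 ≈ 8.8335 * 1.4142 ≈ 12.4924
z = |94 − 111| / 12.4924 = 17 / 12.4924 ≈ 1.3608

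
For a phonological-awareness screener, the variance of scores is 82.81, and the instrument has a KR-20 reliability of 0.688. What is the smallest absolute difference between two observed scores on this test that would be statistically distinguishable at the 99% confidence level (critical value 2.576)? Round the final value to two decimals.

SD = √82.81 = 9.1000
The standard error of measurement is 9.1000·√(1 − 0.6880) ≈ 9.1000·0.5586 ≈ 5.0830.
Standard error of the difference = 5.0830·√2 ≈ 7.1884
Minimum reliable difference = 2.576 · SE_diff ≈ 2.576 · 7.1884 ≈ 18.5174

18.52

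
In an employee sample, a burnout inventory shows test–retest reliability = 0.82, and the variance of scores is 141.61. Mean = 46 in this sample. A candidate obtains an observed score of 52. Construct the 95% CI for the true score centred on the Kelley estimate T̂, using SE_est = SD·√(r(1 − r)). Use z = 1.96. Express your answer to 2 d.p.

[41.96, 59.88]

SD = √141.61 = 11.90000
T̂ = r·X + (1 − r)·M = 0.82000*52 + 0.18000*46 = 42.64000 + 8.28000 ≈ 50.92000
SE_est = SD * √(r(1 − r)) = 11.90000 * √0.14760 ≈ 11.90000 * 0.38419 ≈ 4.57183
95% CI: 50.92000 ± 8.96079 ≈ (41.95921, 59.88079)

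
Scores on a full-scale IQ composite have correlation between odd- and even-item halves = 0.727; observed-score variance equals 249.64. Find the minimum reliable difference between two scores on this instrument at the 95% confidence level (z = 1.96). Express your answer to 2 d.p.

17.41

SD = √249.64 = 15.800
r_full = 2·0.727 / (1 + 0.727) ≈ 0.842
The standard error of measurement is 15.800×√(1 − 0.842) ≈ 15.800×0.398 ≈ 6.282.
Standard error of the difference = 6.282·√2 ≈ 8.884
Smallest detectable difference = 1.96×8.884 ≈ 17.413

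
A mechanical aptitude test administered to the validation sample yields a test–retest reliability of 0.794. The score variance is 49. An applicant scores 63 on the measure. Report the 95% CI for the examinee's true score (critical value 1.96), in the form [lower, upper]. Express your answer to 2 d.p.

SD = √49 ≃ 7.0000
SEM = 7.0000 × √(1 − 0.7940) = 7.0000 × √0.2060 ≃ 7.0000 × 0.4539 ≃ 3.1771
Half-width = 1.96×3.1771 ≃ 6.2271
CI = 63 ± 6.2271 → [56.7729, 69.2271]

[56.77, 69.23]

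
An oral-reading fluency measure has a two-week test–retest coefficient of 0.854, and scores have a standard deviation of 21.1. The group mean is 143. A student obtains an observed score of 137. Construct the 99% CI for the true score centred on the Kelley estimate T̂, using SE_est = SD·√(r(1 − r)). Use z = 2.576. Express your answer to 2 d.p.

Estimated true score = 0.854×137 + (1 − 0.854)×143 ≈ 137.876
SE_est = SD × √(r(1 − r)) = 21.100 × √0.125 ≈ 21.100 × 0.353 ≈ 7.451
99% CI: 137.876 ± 19.193 ≈ (118.683, 157.069)

[118.68, 157.07]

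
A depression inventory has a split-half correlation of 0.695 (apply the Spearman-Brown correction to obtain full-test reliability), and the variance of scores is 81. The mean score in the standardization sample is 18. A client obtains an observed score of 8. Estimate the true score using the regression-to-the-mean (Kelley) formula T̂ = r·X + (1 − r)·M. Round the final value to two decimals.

r_full = 2·0.695 / (1 + 0.695) ≈ 0.820
T̂ = 0.820(8) + 0.180(18) ≈ 9.799

9.80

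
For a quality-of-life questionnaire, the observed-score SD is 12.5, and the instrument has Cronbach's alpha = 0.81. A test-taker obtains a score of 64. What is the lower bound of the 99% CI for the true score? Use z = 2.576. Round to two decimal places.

49.96

SEM = 12.500*√(1 − 0.810) ≈ 5.449
2.576 * SEM ≈ 14.036
Lower limit = 64 − 14.036 ≈ 49.964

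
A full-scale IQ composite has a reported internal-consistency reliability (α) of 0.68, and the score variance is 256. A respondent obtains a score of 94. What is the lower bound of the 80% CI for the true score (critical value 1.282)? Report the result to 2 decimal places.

SD = √256 ≈ 16.00000
SEM = 16.00000·√(1 − 0.68000) ≈ 9.05097
Margin = 1.282 · 9.05097 ≈ 11.60334
Lower bound: 94 − 11.60334 = 82.39666

82.40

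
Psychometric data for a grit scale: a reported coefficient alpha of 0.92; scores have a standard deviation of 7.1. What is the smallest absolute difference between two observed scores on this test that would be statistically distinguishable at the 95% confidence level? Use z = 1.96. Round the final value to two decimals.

5.57

The standard error of measurement is 7.100×√(1 − 0.920) ≃ 7.100×0.283 ≃ 2.008.
SE_diff = SEM × √2 ≃ 2.008 × 1.414 ≃ 2.840
Smallest detectable difference = 1.96×2.840 ≃ 5.566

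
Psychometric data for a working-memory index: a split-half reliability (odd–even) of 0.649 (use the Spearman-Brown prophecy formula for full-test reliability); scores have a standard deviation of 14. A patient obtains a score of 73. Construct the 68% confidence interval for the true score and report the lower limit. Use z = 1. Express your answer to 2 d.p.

Spearman-Brown: r = 2(0.649) / (1 + 0.649) = 1.298 / 1.649 ≈ 0.787
SEM = 14.000·√(1 − 0.787) ≈ 6.459
1 · SEM ≈ 6.459
Lower bound: 73 − 6.459 = 66.541

66.54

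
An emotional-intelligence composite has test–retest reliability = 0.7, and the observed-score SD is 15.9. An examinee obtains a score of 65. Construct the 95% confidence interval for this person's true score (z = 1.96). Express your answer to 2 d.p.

The standard error of measurement is 15.9000·√(1 − 0.7000) ≃ 15.9000·0.5477 ≃ 8.7088.
Margin = 1.96 · 8.7088 ≃ 17.0692
95% CI: 65 ± 17.0692 = [47.9308, 82.0692]

[47.93, 82.07]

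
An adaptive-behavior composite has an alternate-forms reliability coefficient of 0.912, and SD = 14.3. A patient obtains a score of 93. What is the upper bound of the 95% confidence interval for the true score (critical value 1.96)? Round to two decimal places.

101.31

SEM = 14.30000×√(1 − 0.91200) ≈ 4.24207
Margin = 1.96 × 4.24207 ≈ 8.31445
Upper bound: 93 + 8.31445 = 101.31445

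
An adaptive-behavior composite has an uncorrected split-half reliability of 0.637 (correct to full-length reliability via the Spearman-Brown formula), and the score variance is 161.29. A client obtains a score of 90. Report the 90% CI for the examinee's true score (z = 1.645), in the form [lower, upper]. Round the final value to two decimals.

[80.16, 99.84]

σ = 161.29^(1/2) = 12.7000
Full-length reliability (Spearman-Brown) = 2(0.637)/(1+0.637) ≈ 0.7783
The standard error of measurement is 12.7000·√(1 − 0.7783) ≈ 12.7000·0.4709 ≈ 5.9804.
Margin = 1.645 · 5.9804 ≈ 9.8378
90% CI: 90 ± 9.8378 = [80.1622, 99.8378]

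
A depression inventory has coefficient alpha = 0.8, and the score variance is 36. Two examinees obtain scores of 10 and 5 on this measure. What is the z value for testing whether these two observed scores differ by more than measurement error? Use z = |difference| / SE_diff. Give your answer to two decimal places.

σ = 36^(1/2) = 6.0000
SEM = 6.0000 * √(1 − 0.8000) = 6.0000 * √0.2000 ≈ 6.0000 * 0.4472 ≈ 2.6833
Standard error of the difference = 2.6833·√2 ≈ 3.7947
z = |10 − 5| / 3.7947 = 5 / 3.7947 ≈ 1.3176

1.32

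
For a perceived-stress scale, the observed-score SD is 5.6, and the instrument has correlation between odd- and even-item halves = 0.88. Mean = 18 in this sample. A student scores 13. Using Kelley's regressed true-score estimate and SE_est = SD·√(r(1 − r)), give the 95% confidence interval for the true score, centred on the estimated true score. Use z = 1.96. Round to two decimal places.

[10.64, 16.00]

Full-length reliability (Spearman-Brown) = 2(0.88)/(1+0.88) ≃ 0.9362
T̂ = 0.9362(13) + 0.0638(18) ≃ 13.3191
SE_est = 5.6000·√[r(1 − r)] ≃ 1.3689
95% CI: 13.3191 ± 2.6831 ≃ (10.6361, 16.0022)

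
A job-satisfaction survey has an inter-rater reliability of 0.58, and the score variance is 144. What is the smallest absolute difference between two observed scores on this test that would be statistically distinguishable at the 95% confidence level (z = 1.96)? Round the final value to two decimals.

21.56

SD = √144 ≈ 12.000
SEM = 12.000 × √(1 − 0.580) = 12.000 × √0.420 ≈ 12.000 × 0.648 ≈ 7.777
SE_diff = SEM × √2 ≈ 7.777 × 1.414 ≈ 10.998
Minimum reliable difference = 1.96 × SE_diff ≈ 1.96 × 10.998 ≈ 21.556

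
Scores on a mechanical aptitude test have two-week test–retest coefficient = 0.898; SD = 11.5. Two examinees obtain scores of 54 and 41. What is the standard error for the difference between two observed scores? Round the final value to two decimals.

5.19

SEM = 11.500·√(1 − 0.898) ≃ 3.673
SE_diff = √2 · SEM ≃ 5.194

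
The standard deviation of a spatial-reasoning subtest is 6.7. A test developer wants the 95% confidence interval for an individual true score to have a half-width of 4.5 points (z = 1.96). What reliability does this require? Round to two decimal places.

0.88

SEM needed = half-width / z = 4.5/1.96 ≃ 2.296
Required reliability = 1 − (SEM/SD)² = 1 − 0.117 ≃ 0.883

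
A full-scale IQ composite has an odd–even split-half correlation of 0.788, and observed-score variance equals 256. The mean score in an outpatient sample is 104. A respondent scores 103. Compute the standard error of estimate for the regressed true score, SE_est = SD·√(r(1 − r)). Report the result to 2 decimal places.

SD = √256 = 16.0000
Spearman-Brown: r = 2(0.788) / (1 + 0.788) = 1.5760 / 1.7880 ≈ 0.8814
SE_est = 16.0000*√(0.8814*0.1186) ≈ 5.1725

5.17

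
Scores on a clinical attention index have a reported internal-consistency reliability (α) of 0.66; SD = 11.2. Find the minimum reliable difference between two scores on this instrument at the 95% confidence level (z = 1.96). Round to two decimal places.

SEM = 11.20000·√(1 − 0.66000) ≈ 6.53067
SE_diff = SEM · √2 ≈ 6.53067 · 1.41421 ≈ 9.23576
Minimum reliable difference = 1.96 · SE_diff ≈ 1.96 · 9.23576 ≈ 18.10208

18.10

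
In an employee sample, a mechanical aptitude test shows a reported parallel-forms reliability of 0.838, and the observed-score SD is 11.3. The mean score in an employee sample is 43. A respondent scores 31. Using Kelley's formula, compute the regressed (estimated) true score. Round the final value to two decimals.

Estimated true score = 0.838×31 + (1 − 0.838)×43 ≈ 32.944

32.94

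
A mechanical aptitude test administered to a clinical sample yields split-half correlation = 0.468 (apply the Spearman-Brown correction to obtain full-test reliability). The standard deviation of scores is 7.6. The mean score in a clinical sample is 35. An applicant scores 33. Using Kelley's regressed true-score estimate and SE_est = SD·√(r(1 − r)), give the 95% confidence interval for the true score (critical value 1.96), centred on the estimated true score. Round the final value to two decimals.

[26.56, 40.89]

Full-length reliability (Spearman-Brown) = 2(0.468)/(1+0.468) ≈ 0.6376
T̂ = 0.6376(33) + 0.3624(35) ≈ 33.7248
SE_est = 7.6000·√[r(1 − r)] ≈ 3.6533
95% CI: 33.7248 ± 7.1604 ≈ (26.5644, 40.8852)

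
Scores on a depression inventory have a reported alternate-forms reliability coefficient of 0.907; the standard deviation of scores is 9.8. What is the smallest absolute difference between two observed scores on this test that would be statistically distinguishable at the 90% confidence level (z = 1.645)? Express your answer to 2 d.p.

6.95

SEM = 9.8000 · √(1 − 0.9070) = 9.8000 · √0.0930 ≈ 9.8000 · 0.3050 ≈ 2.9886
SE_diff = √2 · SEM ≈ 4.2265
Smallest detectable difference = 1.645·4.2265 ≈ 6.9526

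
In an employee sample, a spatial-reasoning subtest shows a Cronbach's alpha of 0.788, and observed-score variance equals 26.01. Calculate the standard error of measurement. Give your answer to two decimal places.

2.35

SD = √26.01 = 5.1000
SEM = 5.1000 × √(1 − 0.7880) = 5.1000 × √0.2120 ≈ 5.1000 × 0.4604 ≈ 2.3482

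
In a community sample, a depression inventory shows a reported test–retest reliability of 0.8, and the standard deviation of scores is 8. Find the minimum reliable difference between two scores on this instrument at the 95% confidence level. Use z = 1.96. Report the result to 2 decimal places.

SEM = 8.000×√(1 − 0.800) ≈ 3.578
Standard error of the difference = 3.578·√2 ≈ 5.060
Smallest detectable difference = 1.96×5.060 ≈ 9.917

9.92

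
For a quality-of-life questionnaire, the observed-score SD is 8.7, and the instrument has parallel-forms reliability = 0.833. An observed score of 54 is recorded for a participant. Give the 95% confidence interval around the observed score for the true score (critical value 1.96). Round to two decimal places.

[47.03, 60.97]

SEM = 8.700 · √(1 − 0.833) = 8.700 · √0.167 ≈ 8.700 · 0.409 ≈ 3.555
Half-width = 1.96·3.555 ≈ 6.968
Interval: (47.032, 60.968)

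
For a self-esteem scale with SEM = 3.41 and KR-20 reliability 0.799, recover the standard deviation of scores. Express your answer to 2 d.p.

SD = SEM / √(1 − r) = 3.41 / √0.2010 ≈ 3.41 / 0.4483 ≈ 7.6060

7.61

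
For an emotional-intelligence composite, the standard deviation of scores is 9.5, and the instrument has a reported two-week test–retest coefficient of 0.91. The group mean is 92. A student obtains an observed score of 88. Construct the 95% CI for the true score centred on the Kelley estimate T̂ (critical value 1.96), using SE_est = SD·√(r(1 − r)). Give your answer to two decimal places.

[83.03, 93.69]

T̂ = 0.910(88) + 0.090(92) ≈ 88.360
SE_est = SD × √(r(1 − r)) = 9.500 × √0.082 ≈ 9.500 × 0.286 ≈ 2.719
95% CI: 88.360 ± 5.329 ≈ (83.031, 93.689)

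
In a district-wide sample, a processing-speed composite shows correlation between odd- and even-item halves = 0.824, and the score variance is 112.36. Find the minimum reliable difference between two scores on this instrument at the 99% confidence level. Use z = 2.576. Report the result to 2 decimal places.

σ = 112.36^(1/2) = 10.6000
Spearman-Brown: r = 2(0.824) / (1 + 0.824) = 1.6480 / 1.8240 ≃ 0.9035
SEM = 10.6000 · √(1 − 0.9035) = 10.6000 · √0.0965 ≃ 10.6000 · 0.3106 ≃ 3.2927
SE_diff = √2 · SEM ≃ 4.6566
Smallest detectable difference = 2.576·4.6566 ≃ 11.9953

12.00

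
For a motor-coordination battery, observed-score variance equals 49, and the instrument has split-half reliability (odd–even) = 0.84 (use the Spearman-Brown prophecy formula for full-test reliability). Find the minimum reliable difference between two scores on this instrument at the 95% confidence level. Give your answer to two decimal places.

5.72

SD = √49 = 7.000
r_full = 2·0.84 / (1 + 0.84) ≈ 0.913
SEM = 7.000 × √(1 − 0.913) = 7.000 × √0.087 ≈ 7.000 × 0.295 ≈ 2.064
SE_diff = SEM × √2 ≈ 2.064 × 1.414 ≈ 2.919
Minimum reliable difference = 1.96 × SE_diff ≈ 1.96 × 2.919 ≈ 5.722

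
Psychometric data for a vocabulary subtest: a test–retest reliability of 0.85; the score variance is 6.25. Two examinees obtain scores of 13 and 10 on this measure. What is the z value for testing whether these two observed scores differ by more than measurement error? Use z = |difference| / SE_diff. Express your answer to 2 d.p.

SD = √6.25 = 2.500
SEM = 2.500 · √(1 − 0.850) = 2.500 · √0.150 ≈ 2.500 · 0.387 ≈ 0.968
SE_diff = SEM · √2 ≈ 0.968 · 1.414 ≈ 1.369
z = |13 − 10| / 1.369 = 3 / 1.369 ≈ 2.191

2.19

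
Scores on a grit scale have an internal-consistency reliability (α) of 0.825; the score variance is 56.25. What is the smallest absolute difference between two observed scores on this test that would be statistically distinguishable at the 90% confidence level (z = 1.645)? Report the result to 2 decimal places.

7.30

SD = √56.25 ≈ 7.500
The standard error of measurement is 7.500×√(1 − 0.825) ≈ 7.500×0.418 ≈ 3.137.
SE_diff = SEM × √2 ≈ 3.137 × 1.414 ≈ 4.437
Minimum reliable difference = 1.645 × SE_diff ≈ 1.645 × 4.437 ≈ 7.299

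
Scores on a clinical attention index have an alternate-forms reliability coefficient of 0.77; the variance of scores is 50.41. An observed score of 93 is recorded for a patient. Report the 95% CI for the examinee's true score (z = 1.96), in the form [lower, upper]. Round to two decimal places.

[86.33, 99.67]

SD = √50.41 = 7.100
SEM = 7.100*√(1 − 0.770) ≈ 3.405
1.96 * SEM ≈ 6.674
Interval: (86.326, 99.674)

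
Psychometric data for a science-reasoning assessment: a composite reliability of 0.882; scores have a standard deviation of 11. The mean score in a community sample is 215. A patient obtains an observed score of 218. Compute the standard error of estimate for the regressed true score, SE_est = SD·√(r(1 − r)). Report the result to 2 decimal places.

3.55

SE_est = SD · √(r(1 − r)) = 11.0000 · √0.1041 ≃ 11.0000 · 0.3226 ≃ 3.5487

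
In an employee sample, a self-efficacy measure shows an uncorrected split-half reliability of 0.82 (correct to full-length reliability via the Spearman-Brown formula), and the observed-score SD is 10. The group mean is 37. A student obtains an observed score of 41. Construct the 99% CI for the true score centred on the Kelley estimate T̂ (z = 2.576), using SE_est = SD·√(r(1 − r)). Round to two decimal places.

[32.91, 48.29]

Full-length reliability (Spearman-Brown) = 2(0.82)/(1+0.82) ≈ 0.9011
T̂ = r·X + (1 − r)·M = 0.9011·41 + 0.0989·37 = 36.9451 + 3.6593 ≈ 40.6044
SE_est = SD · √(r(1 − r)) = 10.0000 · √0.0891 ≈ 10.0000 · 0.2985 ≈ 2.9853
CI = 40.6044 ± 2.576 · 2.9853 → [32.9143, 48.2945]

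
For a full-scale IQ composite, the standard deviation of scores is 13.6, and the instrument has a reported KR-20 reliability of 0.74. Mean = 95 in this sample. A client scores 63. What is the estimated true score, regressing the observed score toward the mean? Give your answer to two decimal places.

T̂ = r·X + (1 − r)·M = 0.7400·63 + 0.2600·95 = 46.6200 + 24.7000 ≃ 71.3200

71.32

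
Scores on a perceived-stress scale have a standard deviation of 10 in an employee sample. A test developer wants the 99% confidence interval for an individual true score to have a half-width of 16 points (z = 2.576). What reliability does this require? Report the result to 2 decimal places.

0.61

SEM needed = half-width / z = 16/2.576 ≈ 6.21118
Required reliability = 1 − (SEM/SD)² = 1 − 0.38579 ≈ 0.61421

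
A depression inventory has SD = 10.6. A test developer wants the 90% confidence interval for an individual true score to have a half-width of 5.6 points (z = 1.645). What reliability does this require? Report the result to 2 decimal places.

Required SEM = 5.6 / 1.645 ≈ 3.404
Required reliability = 1 − (SEM/SD)² = 1 − 0.103 ≈ 0.897

0.90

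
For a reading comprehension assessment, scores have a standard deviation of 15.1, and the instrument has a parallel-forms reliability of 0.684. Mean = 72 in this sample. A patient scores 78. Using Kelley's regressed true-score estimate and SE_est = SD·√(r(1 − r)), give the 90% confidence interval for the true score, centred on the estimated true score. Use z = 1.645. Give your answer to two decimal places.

[64.56, 87.65]

T̂ = r·X + (1 − r)·M = 0.6840×78 + 0.3160×72 = 53.3520 + 22.7520 ≃ 76.1040
SE_est = SD × √(r(1 − r)) = 15.1000 × √0.2161 ≃ 15.1000 × 0.4649 ≃ 7.0202
90% CI: 76.1040 ± 11.5482 ≃ (64.5558, 87.6522)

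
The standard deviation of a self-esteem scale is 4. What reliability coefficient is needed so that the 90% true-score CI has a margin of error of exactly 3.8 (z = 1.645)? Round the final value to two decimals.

SEM needed = half-width / z = 3.8/1.645 ≈ 2.310
Required reliability = 1 − (SEM/SD)² = 1 − 0.334 ≈ 0.666

0.67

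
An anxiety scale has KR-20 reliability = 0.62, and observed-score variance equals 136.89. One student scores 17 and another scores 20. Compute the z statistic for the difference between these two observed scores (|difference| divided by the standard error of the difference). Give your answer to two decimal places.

SD = √136.89 = 11.70000
The standard error of measurement is 11.70000×√(1 − 0.62000) ≃ 11.70000×0.61644 ≃ 7.21236.
SE_diff = SEM × √2 ≃ 7.21236 × 1.41421 ≃ 10.19982
z = 3 / 10.19982 ≃ 0.29412

0.29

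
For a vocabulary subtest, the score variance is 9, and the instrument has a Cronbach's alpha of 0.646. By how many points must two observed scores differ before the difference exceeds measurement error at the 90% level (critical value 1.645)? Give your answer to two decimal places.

4.15

SD = √9 = 3.0000
The standard error of measurement is 3.0000*√(1 − 0.6460) ≃ 3.0000*0.5950 ≃ 1.7849.
SE_diff = SEM * √2 ≃ 1.7849 * 1.4142 ≃ 2.5243
Smallest detectable difference = 1.645*2.5243 ≃ 4.1524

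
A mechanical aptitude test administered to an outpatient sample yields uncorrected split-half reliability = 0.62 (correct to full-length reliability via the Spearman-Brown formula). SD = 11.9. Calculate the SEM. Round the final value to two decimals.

r_full = 2·0.62 / (1 + 0.62) ≈ 0.765
SEM = 11.900 × √(1 − 0.765) = 11.900 × √0.235 ≈ 11.900 × 0.484 ≈ 5.763

5.76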